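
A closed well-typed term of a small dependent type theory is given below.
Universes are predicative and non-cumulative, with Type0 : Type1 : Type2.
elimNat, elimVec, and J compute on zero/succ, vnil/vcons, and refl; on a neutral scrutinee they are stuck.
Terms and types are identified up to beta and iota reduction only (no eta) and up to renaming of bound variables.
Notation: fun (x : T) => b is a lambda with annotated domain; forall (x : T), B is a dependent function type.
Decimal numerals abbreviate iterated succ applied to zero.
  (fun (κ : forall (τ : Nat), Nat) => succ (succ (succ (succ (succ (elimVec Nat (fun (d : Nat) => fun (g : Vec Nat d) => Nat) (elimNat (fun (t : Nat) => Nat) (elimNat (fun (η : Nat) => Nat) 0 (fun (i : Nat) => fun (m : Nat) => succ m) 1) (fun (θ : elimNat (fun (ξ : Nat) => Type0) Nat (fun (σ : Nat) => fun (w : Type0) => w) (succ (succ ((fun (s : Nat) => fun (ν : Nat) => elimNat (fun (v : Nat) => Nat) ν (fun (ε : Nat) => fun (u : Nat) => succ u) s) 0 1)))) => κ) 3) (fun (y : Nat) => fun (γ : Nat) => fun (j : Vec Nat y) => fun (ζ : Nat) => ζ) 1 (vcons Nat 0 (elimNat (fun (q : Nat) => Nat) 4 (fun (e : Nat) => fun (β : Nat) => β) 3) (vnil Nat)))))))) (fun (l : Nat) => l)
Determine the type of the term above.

the term's type:
  Nat


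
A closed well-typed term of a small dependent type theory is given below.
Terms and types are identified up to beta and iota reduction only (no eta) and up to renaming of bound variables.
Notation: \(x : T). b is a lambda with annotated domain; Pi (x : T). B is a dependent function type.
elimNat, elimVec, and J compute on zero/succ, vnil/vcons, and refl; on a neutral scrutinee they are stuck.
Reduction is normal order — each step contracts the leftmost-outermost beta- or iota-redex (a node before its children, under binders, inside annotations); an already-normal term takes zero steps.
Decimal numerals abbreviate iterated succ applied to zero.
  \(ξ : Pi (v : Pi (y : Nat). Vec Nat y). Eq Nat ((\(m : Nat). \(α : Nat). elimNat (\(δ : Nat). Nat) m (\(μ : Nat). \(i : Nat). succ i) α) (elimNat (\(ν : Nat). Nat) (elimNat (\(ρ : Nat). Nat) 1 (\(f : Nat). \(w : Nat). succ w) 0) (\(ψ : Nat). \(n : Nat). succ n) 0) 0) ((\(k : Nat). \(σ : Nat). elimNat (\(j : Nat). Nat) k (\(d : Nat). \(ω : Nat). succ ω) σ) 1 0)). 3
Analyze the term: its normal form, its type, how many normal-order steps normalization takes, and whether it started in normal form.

normal form:
  \(ξ : Pi (v : Pi (y : Nat). Vec Nat y). Eq Nat 1 1). 3
type:
  Pi (ξ : Pi (v : Pi (y : Nat). Vec Nat y). Eq Nat 1 1). Nat
steps to reach normal form (normal order): 8
already normal: no
first contracted redex: a beta-redex


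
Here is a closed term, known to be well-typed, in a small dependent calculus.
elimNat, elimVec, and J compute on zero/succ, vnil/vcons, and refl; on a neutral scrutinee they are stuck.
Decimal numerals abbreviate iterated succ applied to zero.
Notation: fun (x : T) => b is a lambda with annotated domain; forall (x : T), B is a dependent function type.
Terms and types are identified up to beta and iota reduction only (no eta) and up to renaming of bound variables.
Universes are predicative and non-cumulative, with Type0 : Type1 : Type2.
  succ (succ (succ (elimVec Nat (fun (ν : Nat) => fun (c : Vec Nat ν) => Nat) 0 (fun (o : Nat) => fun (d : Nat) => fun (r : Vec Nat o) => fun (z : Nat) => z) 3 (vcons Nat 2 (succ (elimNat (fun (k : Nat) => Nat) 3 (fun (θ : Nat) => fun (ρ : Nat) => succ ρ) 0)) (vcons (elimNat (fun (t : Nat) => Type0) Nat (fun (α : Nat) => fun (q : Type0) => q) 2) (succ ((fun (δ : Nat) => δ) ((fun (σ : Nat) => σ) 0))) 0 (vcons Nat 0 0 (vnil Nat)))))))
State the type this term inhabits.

type:
  Nat


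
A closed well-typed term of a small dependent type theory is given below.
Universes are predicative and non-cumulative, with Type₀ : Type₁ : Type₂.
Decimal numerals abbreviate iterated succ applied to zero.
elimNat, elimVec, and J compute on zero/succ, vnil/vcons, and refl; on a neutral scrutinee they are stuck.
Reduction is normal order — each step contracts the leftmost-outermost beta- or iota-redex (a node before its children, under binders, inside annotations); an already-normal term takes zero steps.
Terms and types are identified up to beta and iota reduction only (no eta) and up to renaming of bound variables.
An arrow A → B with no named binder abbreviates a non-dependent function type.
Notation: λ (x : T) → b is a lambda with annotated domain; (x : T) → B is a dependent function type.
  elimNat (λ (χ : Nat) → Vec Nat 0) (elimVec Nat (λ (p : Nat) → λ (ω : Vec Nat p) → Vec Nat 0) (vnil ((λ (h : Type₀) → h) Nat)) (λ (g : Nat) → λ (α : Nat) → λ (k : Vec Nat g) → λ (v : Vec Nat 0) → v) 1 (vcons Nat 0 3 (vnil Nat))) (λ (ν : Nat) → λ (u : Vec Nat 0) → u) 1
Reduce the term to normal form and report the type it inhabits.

reduced normal form:
  vnil Nat
type:
  Vec Nat 0
observation: reduction starts at an elimNat iota-redex, and 11 normal-order steps reach the normal form.


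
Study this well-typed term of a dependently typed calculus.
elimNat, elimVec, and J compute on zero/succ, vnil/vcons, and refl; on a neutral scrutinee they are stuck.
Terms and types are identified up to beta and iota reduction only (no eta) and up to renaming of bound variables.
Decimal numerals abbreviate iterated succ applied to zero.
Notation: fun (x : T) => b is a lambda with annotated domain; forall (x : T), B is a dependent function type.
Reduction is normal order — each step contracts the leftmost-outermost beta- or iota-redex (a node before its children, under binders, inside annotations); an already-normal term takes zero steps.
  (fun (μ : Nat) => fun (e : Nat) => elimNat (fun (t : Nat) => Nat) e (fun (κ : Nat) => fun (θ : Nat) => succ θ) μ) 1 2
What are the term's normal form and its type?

reduced normal form:
  3
inferred type:
  Nat
observation: the term reaches its normal form after 6 normal-order steps.


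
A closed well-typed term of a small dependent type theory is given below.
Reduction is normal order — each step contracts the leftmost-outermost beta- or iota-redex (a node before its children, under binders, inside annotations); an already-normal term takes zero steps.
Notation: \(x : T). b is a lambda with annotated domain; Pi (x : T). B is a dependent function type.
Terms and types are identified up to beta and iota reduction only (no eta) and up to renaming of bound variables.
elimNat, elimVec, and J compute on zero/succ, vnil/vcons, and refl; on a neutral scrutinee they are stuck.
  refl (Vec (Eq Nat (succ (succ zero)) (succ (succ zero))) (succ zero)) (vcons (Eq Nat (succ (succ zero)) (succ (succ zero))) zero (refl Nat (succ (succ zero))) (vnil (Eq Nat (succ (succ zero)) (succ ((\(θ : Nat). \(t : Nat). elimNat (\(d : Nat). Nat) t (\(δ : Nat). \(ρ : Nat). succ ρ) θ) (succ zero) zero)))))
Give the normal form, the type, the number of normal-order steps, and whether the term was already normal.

resulting normal form:
  refl (Vec (Eq Nat (succ (succ zero)) (succ (succ zero))) (succ zero)) (vcons (Eq Nat (succ (succ zero)) (succ (succ zero))) zero (refl Nat (succ (succ zero))) (vnil (Eq Nat (succ (succ zero)) (succ (succ zero)))))
inferred type:
  Eq (Vec (Eq Nat (succ (succ zero)) (succ (succ zero))) (succ zero)) (vcons (Eq Nat (succ (succ zero)) (succ (succ zero))) zero (refl Nat (succ (succ zero))) (vnil (Eq Nat (succ (succ zero)) (succ (succ zero))))) (vcons (Eq Nat (succ (succ zero)) (succ (succ zero))) zero (refl Nat (succ (succ zero))) (vnil (Eq Nat (succ (succ zero)) (succ (succ zero)))))
reduction steps (normal order): 6
already normal: no
first redex: a beta-redex


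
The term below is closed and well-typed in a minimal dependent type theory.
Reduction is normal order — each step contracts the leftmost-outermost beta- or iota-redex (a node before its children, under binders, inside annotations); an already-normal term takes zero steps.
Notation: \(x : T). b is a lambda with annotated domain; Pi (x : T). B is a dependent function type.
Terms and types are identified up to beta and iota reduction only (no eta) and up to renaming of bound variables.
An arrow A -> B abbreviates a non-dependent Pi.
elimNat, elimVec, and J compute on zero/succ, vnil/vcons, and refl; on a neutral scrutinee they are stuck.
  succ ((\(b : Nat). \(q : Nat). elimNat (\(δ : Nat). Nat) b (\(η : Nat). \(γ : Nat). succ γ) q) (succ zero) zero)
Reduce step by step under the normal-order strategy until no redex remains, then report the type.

normal-order reduction sequence:
  succ ((\(b : Nat). \(q : Nat). elimNat (\(δ : Nat). Nat) b (\(η : Nat). \(γ : Nat). succ γ) q) (succ zero) zero)
  ~> succ ((\(b : Nat). elimNat (\(q : Nat). Nat) (succ zero) (\(δ : Nat). \(η : Nat). succ η) b) zero)
  ~> succ (elimNat (\(b : Nat). Nat) (succ zero) (\(q : Nat). \(δ : Nat). succ δ) zero)
  ~> succ (succ zero)
type:
  Nat


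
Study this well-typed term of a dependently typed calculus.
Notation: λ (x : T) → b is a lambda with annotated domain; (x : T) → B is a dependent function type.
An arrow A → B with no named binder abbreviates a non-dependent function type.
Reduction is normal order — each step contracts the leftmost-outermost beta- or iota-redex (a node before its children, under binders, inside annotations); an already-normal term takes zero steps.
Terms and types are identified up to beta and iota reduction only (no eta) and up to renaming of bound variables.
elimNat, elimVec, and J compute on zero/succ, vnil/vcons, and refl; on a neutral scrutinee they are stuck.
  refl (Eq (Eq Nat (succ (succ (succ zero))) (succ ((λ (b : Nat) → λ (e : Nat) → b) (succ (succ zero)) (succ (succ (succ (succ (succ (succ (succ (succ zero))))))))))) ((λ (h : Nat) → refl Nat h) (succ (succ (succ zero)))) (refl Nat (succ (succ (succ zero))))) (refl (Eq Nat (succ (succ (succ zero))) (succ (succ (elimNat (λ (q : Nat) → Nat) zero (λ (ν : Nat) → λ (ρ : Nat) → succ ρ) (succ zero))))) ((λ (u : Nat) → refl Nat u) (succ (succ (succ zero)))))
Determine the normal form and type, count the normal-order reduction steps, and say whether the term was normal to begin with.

resulting normal form:
  refl (Eq (Eq Nat (succ (succ (succ zero))) (succ (succ (succ zero)))) (refl Nat (succ (succ (succ zero)))) (refl Nat (succ (succ (succ zero))))) (refl (Eq Nat (succ (succ (succ zero))) (succ (succ (succ zero)))) (refl Nat (succ (succ (succ zero)))))
type:
  Eq (Eq (Eq Nat (succ (succ (succ zero))) (succ (succ (succ zero)))) (refl Nat (succ (succ (succ zero)))) (refl Nat (succ (succ (succ zero))))) (refl (Eq Nat (succ (succ (succ zero))) (succ (succ (succ zero)))) (refl Nat (succ (succ (succ zero))))) (refl (Eq Nat (succ (succ (succ zero))) (succ (succ (succ zero)))) (refl Nat (succ (succ (succ zero)))))
normal-order step count: 8
started in normal form: no
first contracted redex: a beta-redex


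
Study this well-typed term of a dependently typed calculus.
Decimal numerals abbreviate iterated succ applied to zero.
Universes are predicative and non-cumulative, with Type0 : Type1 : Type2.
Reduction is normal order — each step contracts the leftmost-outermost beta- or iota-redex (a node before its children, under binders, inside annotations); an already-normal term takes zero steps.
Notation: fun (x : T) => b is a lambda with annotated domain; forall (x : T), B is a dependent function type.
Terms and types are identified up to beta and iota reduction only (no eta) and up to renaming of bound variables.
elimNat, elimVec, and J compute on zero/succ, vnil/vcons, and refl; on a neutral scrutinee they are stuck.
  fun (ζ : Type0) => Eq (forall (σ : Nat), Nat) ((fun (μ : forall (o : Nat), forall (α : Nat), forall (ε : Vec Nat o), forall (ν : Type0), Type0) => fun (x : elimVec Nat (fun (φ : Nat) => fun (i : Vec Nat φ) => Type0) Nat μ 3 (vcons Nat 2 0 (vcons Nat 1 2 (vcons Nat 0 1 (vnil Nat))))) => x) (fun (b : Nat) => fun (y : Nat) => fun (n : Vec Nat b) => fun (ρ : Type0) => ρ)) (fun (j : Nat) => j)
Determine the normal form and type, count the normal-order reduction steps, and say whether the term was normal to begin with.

resulting normal form:
  fun (ζ : Type0) => Eq (forall (σ : Nat), Nat) (fun (μ : Nat) => μ) (fun (o : Nat) => o)
the term's type:
  forall (ζ : Type0), Type0
normal-order step count: 17
started in normal form: no
first contracted redex: a beta-redex


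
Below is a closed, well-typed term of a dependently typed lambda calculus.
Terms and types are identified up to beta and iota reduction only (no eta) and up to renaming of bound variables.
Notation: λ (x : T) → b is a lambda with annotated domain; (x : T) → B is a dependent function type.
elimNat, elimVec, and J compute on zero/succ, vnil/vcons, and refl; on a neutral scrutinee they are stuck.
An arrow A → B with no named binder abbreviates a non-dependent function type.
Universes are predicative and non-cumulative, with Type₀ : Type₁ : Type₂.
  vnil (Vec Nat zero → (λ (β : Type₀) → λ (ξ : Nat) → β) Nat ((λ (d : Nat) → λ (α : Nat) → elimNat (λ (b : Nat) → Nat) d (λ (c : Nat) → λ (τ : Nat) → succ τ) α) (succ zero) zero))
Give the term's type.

inferred type:
  Vec (Vec Nat zero → Nat) zero


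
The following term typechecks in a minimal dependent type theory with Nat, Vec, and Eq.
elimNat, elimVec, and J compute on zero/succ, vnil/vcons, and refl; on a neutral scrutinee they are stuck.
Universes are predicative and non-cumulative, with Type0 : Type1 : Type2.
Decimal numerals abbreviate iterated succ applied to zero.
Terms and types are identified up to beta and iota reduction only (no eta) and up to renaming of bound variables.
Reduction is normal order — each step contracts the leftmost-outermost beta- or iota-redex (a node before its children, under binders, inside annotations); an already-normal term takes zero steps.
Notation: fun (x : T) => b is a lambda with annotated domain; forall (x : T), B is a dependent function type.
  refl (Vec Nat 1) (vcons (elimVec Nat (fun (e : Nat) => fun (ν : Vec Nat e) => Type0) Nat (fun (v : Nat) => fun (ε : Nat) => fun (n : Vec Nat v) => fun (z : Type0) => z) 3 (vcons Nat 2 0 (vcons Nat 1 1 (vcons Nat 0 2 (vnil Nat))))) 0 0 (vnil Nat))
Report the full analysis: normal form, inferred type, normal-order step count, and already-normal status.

normal form:
  refl (Vec Nat 1) (vcons Nat 0 0 (vnil Nat))
the term's type:
  Eq (Vec Nat 1) (vcons Nat 0 0 (vnil Nat)) (vcons Nat 0 0 (vnil Nat))
reduction steps (normal order): 16
term was already normal: no
first contracted redex: an elimVec iota-redex


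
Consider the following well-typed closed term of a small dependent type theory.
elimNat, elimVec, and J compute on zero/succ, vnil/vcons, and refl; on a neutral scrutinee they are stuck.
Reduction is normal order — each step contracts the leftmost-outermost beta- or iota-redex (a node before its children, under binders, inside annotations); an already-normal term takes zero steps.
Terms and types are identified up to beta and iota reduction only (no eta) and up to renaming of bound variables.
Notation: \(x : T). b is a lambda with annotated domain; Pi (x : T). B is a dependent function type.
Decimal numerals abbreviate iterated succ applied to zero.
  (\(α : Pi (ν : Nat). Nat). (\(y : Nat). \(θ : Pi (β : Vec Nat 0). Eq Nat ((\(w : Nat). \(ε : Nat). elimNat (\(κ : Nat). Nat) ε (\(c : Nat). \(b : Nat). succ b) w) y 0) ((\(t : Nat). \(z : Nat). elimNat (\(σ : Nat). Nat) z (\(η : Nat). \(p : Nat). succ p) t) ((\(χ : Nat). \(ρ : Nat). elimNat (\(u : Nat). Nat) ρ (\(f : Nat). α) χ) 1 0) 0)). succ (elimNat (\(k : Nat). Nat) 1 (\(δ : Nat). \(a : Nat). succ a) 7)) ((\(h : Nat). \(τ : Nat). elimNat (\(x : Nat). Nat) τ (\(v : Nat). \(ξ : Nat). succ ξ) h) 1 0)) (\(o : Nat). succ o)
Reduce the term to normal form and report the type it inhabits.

normal form:
  \(α : Pi (ν : Vec Nat 0). Eq Nat 1 1). 9
type:
  Pi (α : Pi (ν : Vec Nat 0). Eq Nat 1 1). Nat


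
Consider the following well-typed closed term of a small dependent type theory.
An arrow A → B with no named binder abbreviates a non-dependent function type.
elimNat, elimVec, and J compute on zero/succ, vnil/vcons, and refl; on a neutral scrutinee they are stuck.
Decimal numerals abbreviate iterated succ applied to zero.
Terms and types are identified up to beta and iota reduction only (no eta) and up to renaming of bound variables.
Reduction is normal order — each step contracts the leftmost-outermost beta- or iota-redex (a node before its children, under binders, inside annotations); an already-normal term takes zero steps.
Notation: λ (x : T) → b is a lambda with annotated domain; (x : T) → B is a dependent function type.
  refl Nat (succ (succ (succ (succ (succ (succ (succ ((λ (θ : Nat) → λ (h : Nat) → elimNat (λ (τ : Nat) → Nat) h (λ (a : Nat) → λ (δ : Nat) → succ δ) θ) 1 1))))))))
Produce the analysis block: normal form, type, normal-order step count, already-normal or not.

reduced normal form:
  refl Nat 9
type:
  Eq Nat 9 9
steps to reach normal form (normal order): 6
already normal: no
first contracted redex: a beta-redex


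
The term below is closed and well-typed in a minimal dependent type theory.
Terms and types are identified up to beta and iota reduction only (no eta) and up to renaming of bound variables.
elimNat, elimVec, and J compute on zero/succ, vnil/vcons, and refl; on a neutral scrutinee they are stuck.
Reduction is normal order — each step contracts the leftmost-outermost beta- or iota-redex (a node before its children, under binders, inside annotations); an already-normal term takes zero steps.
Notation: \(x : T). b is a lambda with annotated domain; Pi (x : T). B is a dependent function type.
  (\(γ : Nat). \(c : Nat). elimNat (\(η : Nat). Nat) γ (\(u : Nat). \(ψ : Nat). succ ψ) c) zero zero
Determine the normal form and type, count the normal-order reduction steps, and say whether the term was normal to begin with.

normal form:
  zero
inferred type:
  Nat
reduction steps (normal order): 3
term was already normal: no
first contracted redex: a beta-redex


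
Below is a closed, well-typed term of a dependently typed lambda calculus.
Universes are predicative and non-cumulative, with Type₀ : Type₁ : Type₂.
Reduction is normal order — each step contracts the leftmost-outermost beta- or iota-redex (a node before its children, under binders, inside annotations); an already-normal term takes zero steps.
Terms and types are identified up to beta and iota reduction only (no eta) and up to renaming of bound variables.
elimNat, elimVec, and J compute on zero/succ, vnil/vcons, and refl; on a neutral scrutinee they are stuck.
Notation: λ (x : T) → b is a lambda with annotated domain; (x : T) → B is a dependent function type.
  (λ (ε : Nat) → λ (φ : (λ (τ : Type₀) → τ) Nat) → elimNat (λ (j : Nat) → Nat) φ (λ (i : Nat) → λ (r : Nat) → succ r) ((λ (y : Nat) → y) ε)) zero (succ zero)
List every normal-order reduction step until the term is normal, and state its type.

reduction (normal order):
  (λ (ε : Nat) → λ (φ : (λ (τ : Type₀) → τ) Nat) → elimNat (λ (j : Nat) → Nat) φ (λ (i : Nat) → λ (r : Nat) → succ r) ((λ (y : Nat) → y) ε)) zero (succ zero)
  ~> (λ (ε : (λ (φ : Type₀) → φ) Nat) → elimNat (λ (τ : Nat) → Nat) ε (λ (j : Nat) → λ (i : Nat) → succ i) ((λ (r : Nat) → r) zero)) (succ zero)
  ~> elimNat (λ (ε : Nat) → Nat) (succ zero) (λ (φ : Nat) → λ (τ : Nat) → succ τ) ((λ (j : Nat) → j) zero)
  ~> elimNat (λ (ε : Nat) → Nat) (succ zero) (λ (φ : Nat) → λ (τ : Nat) → succ τ) zero
  ~> succ zero
the term's type:
  Nat


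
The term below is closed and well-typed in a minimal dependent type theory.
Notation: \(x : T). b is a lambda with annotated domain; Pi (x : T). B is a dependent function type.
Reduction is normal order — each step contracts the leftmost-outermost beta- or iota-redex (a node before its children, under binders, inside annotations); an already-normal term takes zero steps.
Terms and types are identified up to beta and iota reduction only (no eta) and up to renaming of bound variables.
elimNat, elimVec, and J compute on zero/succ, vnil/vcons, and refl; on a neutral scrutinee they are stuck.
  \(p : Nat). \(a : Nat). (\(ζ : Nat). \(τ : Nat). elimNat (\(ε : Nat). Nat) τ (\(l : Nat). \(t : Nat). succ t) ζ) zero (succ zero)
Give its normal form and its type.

resulting normal form:
  \(p : Nat). \(a : Nat). succ zero
type:
  Pi (p : Nat). Pi (a : Nat). Nat


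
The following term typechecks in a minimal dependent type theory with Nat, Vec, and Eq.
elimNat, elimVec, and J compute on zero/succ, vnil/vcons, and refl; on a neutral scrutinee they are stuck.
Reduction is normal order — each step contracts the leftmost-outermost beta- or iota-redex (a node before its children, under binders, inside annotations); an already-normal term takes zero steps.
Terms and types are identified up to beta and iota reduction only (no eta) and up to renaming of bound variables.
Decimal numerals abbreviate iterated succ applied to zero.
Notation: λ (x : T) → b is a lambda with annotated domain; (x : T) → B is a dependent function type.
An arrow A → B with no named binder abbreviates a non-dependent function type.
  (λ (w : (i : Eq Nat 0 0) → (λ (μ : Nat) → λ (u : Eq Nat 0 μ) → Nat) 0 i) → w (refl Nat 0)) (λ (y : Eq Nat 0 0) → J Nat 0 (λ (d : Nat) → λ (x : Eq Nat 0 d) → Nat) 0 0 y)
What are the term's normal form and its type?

normal form:
  0
the term's type:
  Nat


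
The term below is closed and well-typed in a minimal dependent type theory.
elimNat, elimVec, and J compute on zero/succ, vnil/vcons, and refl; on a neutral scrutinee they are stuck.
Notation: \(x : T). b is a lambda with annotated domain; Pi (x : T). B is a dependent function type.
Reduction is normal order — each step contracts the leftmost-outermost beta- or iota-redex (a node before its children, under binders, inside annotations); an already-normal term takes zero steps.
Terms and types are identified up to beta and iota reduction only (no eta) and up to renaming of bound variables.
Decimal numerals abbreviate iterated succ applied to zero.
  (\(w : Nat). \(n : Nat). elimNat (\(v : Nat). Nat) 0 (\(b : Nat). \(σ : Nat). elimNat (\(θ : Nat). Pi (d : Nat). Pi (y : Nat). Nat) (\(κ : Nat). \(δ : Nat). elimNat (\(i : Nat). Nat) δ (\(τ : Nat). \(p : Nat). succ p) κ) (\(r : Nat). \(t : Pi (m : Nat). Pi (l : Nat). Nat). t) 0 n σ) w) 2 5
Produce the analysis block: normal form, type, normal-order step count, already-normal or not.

normal form:
  10
the term's type:
  Nat
normal-order step count: 47
already normal: no
first contracted redex: a beta-redex


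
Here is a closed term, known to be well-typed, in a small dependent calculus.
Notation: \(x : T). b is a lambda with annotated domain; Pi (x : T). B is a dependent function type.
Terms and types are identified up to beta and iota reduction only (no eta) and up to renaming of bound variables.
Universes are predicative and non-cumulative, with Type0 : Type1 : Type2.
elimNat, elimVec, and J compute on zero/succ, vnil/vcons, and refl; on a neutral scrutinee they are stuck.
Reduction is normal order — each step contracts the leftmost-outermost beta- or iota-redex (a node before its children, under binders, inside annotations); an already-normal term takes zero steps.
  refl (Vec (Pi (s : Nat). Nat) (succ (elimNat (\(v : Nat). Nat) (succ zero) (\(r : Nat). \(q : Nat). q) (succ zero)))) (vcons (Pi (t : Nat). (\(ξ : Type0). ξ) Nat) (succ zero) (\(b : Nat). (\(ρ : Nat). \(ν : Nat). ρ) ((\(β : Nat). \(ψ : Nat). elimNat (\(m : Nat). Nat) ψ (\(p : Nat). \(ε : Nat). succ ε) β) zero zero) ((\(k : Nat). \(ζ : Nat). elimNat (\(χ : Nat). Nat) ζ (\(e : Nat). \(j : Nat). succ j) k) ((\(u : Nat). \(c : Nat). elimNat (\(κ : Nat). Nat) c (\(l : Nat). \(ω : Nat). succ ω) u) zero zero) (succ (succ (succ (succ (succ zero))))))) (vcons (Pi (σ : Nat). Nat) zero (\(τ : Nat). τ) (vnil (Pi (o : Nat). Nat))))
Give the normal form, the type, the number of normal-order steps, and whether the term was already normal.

resulting normal form:
  refl (Vec (Pi (s : Nat). Nat) (succ (succ zero))) (vcons (Pi (v : Nat). Nat) (succ zero) (\(r : Nat). zero) (vcons (Pi (q : Nat). Nat) zero (\(t : Nat). t) (vnil (Pi (ξ : Nat). Nat))))
inferred type:
  Eq (Vec (Pi (s : Nat). Nat) (succ (succ zero))) (vcons (Pi (v : Nat). Nat) (succ zero) (\(r : Nat). zero) (vcons (Pi (q : Nat). Nat) zero (\(t : Nat). t) (vnil (Pi (ξ : Nat). Nat)))) (vcons (Pi (b : Nat). Nat) (succ zero) (\(ρ : Nat). zero) (vcons (Pi (ν : Nat). Nat) zero (\(β : Nat). β) (vnil (Pi (ψ : Nat). Nat))))
reduction steps (normal order): 10
already normal: no
first redex: an elimNat iota-redex


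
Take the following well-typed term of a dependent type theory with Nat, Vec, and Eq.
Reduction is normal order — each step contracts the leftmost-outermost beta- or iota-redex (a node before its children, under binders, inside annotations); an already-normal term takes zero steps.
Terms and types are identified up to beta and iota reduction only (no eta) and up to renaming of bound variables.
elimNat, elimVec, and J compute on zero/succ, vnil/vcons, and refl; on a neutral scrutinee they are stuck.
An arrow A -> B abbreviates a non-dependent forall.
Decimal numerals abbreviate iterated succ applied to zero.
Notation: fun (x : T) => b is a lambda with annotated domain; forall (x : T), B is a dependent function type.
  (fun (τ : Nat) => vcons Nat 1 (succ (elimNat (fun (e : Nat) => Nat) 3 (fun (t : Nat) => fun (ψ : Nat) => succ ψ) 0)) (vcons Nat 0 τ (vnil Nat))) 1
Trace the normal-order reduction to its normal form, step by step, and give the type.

reduction (normal order):
  (fun (τ : Nat) => vcons Nat 1 (succ (elimNat (fun (e : Nat) => Nat) 3 (fun (t : Nat) => fun (ψ : Nat) => succ ψ) 0)) (vcons Nat 0 τ (vnil Nat))) 1
  ~> vcons Nat 1 (succ (elimNat (fun (τ : Nat) => Nat) 3 (fun (e : Nat) => fun (t : Nat) => succ t) 0)) (vcons Nat 0 1 (vnil Nat))
  ~> vcons Nat 1 4 (vcons Nat 0 1 (vnil Nat))
inferred type:
  Vec Nat 2


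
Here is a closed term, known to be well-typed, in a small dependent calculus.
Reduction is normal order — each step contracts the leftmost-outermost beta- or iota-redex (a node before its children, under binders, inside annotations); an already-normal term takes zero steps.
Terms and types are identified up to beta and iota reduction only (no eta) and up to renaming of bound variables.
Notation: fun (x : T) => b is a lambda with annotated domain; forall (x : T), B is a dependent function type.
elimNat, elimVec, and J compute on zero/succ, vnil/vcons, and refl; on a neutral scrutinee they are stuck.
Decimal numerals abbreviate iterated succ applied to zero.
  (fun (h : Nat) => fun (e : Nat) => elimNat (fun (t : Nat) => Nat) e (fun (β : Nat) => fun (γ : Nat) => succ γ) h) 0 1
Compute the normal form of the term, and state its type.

resulting normal form:
  1
the term's type:
  Nat


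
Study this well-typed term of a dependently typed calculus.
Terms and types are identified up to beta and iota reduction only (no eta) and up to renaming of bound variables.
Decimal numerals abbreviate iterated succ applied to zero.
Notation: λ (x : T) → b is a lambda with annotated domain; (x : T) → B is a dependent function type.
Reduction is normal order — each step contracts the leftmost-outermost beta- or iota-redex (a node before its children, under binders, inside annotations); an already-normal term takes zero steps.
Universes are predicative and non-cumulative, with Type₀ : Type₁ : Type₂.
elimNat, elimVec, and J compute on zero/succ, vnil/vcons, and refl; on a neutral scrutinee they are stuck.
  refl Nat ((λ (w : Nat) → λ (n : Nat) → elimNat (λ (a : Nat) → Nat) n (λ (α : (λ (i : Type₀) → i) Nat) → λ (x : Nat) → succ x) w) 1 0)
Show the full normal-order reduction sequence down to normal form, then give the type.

reduction (normal order):
  refl Nat ((λ (w : Nat) → λ (n : Nat) → elimNat (λ (a : Nat) → Nat) n (λ (α : (λ (i : Type₀) → i) Nat) → λ (x : Nat) → succ x) w) 1 0)
  ~> refl Nat ((λ (w : Nat) → elimNat (λ (n : Nat) → Nat) w (λ (a : (λ (α : Type₀) → α) Nat) → λ (i : Nat) → succ i) 1) 0)
  ~> refl Nat (elimNat (λ (w : Nat) → Nat) 0 (λ (n : (λ (a : Type₀) → a) Nat) → λ (α : Nat) → succ α) 1)
  ~> refl Nat ((λ (w : (λ (n : Type₀) → n) Nat) → λ (a : Nat) → succ a) 0 (elimNat (λ (α : Nat) → Nat) 0 (λ (i : (λ (x : Type₀) → x) Nat) → λ (p : Nat) → succ p) 0))
  ~> refl Nat ((λ (w : Nat) → succ w) (elimNat (λ (n : Nat) → Nat) 0 (λ (a : (λ (α : Type₀) → α) Nat) → λ (i : Nat) → succ i) 0))
  ~> refl Nat (succ (elimNat (λ (w : Nat) → Nat) 0 (λ (n : (λ (a : Type₀) → a) Nat) → λ (α : Nat) → succ α) 0))
  ~> refl Nat 1
inferred type:
  Eq Nat 1 1


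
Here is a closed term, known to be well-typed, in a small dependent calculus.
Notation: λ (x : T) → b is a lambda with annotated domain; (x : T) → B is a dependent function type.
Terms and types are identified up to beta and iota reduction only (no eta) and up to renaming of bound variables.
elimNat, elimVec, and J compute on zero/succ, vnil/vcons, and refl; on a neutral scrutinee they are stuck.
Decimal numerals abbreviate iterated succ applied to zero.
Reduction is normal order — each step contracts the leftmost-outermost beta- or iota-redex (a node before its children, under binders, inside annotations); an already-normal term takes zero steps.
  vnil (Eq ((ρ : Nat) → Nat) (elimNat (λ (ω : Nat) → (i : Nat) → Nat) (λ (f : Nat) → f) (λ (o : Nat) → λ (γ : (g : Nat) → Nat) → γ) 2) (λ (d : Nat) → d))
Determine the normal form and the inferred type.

normal form:
  vnil (Eq ((ρ : Nat) → Nat) (λ (ω : Nat) → ω) (λ (i : Nat) → i))
the term's type:
  Vec (Eq ((ρ : Nat) → Nat) (λ (ω : Nat) → ω) (λ (i : Nat) → i)) 0
observation: 7 normal-order steps separate the term from its normal form.


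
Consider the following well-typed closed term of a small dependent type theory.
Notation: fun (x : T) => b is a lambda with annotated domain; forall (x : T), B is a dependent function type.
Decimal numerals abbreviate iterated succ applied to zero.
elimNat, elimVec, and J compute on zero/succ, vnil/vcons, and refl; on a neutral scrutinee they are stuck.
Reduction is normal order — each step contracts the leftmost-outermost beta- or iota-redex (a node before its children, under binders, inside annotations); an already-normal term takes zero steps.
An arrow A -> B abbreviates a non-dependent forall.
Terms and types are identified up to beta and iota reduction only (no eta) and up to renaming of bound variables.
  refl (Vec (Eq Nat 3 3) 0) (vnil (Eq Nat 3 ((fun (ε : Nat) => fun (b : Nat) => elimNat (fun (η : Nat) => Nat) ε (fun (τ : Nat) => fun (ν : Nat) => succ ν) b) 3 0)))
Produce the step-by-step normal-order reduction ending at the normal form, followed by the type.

reduction (normal order):
  refl (Vec (Eq Nat 3 3) 0) (vnil (Eq Nat 3 ((fun (ε : Nat) => fun (b : Nat) => elimNat (fun (η : Nat) => Nat) ε (fun (τ : Nat) => fun (ν : Nat) => succ ν) b) 3 0)))
  ~> refl (Vec (Eq Nat 3 3) 0) (vnil (Eq Nat 3 ((fun (ε : Nat) => elimNat (fun (b : Nat) => Nat) 3 (fun (η : Nat) => fun (τ : Nat) => succ τ) ε) 0)))
  ~> refl (Vec (Eq Nat 3 3) 0) (vnil (Eq Nat 3 (elimNat (fun (ε : Nat) => Nat) 3 (fun (b : Nat) => fun (η : Nat) => succ η) 0)))
  ~> refl (Vec (Eq Nat 3 3) 0) (vnil (Eq Nat 3 3))
inferred type:
  Eq (Vec (Eq Nat 3 3) 0) (vnil (Eq Nat 3 3)) (vnil (Eq Nat 3 3))


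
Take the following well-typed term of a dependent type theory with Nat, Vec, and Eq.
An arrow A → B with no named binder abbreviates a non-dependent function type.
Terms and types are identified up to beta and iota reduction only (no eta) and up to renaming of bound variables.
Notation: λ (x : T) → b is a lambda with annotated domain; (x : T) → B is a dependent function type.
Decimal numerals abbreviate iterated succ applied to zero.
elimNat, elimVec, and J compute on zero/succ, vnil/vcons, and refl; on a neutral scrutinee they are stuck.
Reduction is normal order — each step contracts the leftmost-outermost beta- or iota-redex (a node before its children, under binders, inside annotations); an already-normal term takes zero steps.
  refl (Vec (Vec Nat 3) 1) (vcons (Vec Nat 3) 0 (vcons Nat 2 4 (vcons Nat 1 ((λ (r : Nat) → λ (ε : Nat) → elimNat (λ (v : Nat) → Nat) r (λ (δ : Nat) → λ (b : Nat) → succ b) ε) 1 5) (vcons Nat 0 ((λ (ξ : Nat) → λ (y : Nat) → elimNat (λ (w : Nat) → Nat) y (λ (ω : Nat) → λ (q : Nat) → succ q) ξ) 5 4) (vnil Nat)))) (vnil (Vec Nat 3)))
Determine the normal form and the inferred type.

normal form:
  refl (Vec (Vec Nat 3) 1) (vcons (Vec Nat 3) 0 (vcons Nat 2 4 (vcons Nat 1 6 (vcons Nat 0 9 (vnil Nat)))) (vnil (Vec Nat 3)))
the term's type:
  Eq (Vec (Vec Nat 3) 1) (vcons (Vec Nat 3) 0 (vcons Nat 2 4 (vcons Nat 1 6 (vcons Nat 0 9 (vnil Nat)))) (vnil (Vec Nat 3))) (vcons (Vec Nat 3) 0 (vcons Nat 2 4 (vcons Nat 1 6 (vcons Nat 0 9 (vnil Nat)))) (vnil (Vec Nat 3)))


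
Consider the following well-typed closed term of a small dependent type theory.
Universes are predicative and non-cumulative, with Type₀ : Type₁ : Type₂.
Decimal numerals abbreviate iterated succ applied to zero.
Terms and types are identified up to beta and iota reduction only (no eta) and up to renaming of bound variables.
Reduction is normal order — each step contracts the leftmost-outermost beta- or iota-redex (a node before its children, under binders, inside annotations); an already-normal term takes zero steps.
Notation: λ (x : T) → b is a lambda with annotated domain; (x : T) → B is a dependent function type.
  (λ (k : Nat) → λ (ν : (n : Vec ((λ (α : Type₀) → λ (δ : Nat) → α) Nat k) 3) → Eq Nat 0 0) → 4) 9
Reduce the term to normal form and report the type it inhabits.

reduced normal form:
  λ (k : (ν : Vec Nat 3) → Eq Nat 0 0) → 4
type:
  (k : (ν : Vec Nat 3) → Eq Nat 0 0) → Nat
observation: 3 normal-order steps separate the term from its normal form.


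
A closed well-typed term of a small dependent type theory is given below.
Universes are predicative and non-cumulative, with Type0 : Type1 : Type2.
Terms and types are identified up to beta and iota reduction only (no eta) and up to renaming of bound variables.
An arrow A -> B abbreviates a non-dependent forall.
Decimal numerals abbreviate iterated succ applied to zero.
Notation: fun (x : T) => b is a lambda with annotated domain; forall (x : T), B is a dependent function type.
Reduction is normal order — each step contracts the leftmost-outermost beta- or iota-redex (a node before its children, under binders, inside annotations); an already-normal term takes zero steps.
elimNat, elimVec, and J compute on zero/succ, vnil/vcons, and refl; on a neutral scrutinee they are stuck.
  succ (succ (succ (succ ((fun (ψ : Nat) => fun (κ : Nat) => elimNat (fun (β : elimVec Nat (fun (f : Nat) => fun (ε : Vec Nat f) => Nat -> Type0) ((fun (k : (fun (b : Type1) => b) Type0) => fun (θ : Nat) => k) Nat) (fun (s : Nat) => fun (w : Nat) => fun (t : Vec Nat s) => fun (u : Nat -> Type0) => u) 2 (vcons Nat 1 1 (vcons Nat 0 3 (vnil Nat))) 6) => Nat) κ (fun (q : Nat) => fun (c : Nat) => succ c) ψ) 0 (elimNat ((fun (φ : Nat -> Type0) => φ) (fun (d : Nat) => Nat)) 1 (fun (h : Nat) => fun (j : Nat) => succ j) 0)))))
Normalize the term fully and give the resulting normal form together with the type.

resulting normal form:
  5
the term's type:
  Nat
observation: the leftmost-outermost redex is a beta-redex, and normalization takes 4 steps.


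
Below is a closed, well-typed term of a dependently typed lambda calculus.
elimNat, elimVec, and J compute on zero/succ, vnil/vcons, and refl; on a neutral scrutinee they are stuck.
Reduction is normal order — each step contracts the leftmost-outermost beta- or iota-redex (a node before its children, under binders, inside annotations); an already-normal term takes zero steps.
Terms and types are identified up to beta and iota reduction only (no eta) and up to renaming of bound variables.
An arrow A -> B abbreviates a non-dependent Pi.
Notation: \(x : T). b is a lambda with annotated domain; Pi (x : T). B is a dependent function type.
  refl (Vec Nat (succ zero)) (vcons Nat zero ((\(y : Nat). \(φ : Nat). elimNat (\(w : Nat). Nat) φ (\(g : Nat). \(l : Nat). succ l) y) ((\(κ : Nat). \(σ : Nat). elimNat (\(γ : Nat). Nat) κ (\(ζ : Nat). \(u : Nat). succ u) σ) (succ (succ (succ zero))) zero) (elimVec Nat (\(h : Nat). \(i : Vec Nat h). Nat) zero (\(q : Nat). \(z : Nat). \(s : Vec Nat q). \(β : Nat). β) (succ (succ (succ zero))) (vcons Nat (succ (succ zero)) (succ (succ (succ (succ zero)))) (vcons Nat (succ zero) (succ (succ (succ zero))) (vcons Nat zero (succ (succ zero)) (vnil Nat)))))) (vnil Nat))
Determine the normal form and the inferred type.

normal form:
  refl (Vec Nat (succ zero)) (vcons Nat zero (succ (succ (succ zero))) (vnil Nat))
inferred type:
  Eq (Vec Nat (succ zero)) (vcons Nat zero (succ (succ (succ zero))) (vnil Nat)) (vcons Nat zero (succ (succ (succ zero))) (vnil Nat))
observation: the leftmost-outermost redex is a beta-redex, and normalization takes 31 steps.


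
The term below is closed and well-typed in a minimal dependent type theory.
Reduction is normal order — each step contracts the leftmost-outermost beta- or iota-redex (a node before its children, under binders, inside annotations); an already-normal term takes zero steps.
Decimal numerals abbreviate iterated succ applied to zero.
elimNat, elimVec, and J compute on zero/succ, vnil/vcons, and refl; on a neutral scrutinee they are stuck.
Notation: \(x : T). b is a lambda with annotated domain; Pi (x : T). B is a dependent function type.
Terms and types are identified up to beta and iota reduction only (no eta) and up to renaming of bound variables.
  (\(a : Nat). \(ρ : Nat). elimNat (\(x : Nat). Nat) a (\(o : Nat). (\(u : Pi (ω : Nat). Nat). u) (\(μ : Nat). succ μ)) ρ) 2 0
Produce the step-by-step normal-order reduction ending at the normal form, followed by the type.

normal-order reduction sequence:
  (\(a : Nat). \(ρ : Nat). elimNat (\(x : Nat). Nat) a (\(o : Nat). (\(u : Pi (ω : Nat). Nat). u) (\(μ : Nat). succ μ)) ρ) 2 0
  ~> (\(a : Nat). elimNat (\(ρ : Nat). Nat) 2 (\(x : Nat). (\(o : Pi (u : Nat). Nat). o) (\(ω : Nat). succ ω)) a) 0
  ~> elimNat (\(a : Nat). Nat) 2 (\(ρ : Nat). (\(x : Pi (o : Nat). Nat). x) (\(u : Nat). succ u)) 0
  ~> 2
the term's type:
  Nat


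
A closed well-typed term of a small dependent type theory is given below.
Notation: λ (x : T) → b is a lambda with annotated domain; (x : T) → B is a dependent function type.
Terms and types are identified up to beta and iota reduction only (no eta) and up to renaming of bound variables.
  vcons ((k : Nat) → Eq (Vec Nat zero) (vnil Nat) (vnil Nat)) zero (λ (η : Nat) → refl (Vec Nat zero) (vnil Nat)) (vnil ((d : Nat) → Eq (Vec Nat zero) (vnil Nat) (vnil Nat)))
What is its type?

type:
  Vec ((k : Nat) → Eq (Vec Nat zero) (vnil Nat) (vnil Nat)) (succ zero)


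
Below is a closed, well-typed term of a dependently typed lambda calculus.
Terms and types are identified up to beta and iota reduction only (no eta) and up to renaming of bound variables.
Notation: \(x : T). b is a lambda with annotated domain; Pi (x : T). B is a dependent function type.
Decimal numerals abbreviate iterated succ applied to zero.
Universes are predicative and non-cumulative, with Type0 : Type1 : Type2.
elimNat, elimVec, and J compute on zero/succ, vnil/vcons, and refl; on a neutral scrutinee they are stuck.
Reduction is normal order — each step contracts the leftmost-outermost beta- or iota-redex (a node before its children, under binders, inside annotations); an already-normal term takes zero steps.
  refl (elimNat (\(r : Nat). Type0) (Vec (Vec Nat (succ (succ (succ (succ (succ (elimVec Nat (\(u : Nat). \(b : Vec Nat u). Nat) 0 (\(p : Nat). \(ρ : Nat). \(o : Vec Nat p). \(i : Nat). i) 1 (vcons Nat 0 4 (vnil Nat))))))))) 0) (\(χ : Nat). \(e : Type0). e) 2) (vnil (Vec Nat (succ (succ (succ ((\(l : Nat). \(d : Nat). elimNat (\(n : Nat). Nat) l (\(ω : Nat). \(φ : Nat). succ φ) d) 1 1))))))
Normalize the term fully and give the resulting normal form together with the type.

resulting normal form:
  refl (Vec (Vec Nat 5) 0) (vnil (Vec Nat 5))
type:
  Eq (Vec (Vec Nat 5) 0) (vnil (Vec Nat 5)) (vnil (Vec Nat 5))
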